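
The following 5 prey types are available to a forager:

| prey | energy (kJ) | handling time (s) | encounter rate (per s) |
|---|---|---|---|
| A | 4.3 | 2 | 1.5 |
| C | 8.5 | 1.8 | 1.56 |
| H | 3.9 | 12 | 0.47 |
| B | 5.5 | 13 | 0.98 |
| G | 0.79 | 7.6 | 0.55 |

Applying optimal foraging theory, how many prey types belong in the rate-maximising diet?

1

E/h in descending order: C 4.72, A 2.15, B 0.423, H 0.325, G 0.104 kJ/s. The optimal diet is the largest prefix of this list for which every included type satisfies E_i/h_i > R on the types above it.
Rate on top 1: 3.482. A: 2.15 < 3.482 → exclude; stop.
Optimal diet: C — 1 of 5 types.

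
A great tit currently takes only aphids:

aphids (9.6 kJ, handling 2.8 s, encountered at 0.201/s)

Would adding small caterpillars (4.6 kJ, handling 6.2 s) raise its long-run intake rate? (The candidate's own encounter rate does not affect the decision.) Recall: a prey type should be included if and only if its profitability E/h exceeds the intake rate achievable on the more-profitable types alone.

On aphids alone, R = ΣλE/(1+Σλh) = 1.93/1.563 = 1.235 kJ/s.
Profitability of small caterpillars: 4.6/6.2 = 0.7419 kJ/s.
Since 0.7419 < R, time spent handling small caterpillars is better spent searching.

No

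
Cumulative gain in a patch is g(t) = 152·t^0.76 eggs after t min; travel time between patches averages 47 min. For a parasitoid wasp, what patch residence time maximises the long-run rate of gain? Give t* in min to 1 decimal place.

Maximise g(t)/(T+t): set derivative to zero → g'(t)(T+t) = g(t).
g'(t) = 0.76·152·t^-0.24. Setting 0.76·152·t^-0.24 = 152·t^0.76/(47+t) gives 0.76(47+t) = t, so 0.24·t = 0.76×47.
t* = 0.76×47/0.24 = 148.8 min.

148.8 min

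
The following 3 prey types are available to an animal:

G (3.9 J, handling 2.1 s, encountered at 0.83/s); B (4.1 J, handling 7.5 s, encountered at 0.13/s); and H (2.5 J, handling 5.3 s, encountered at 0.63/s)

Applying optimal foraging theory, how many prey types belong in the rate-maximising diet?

1

Profitabilities (E/h, J/s): G 1.86, B 0.547, H 0.472. Add prey in this order while the next type's profitability exceeds the intake rate on those already taken.
Rate on top 1: 1.18. B: 0.547 < 1.18 → exclude; stop.
Optimal diet: G — 1 of 3 types.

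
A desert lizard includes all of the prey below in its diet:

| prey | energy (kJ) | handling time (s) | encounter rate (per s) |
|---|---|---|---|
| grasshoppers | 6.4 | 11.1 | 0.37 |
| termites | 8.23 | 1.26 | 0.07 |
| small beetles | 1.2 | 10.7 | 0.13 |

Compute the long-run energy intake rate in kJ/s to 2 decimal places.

0.47 kJ/s

R = (0.37×6.4 + 0.07×8.23 + 0.13×1.2) / (1 + 0.37×11.1 + 0.07×1.26 + 0.13×10.7) = 3.1/6.586 = 0.4707 kJ/s.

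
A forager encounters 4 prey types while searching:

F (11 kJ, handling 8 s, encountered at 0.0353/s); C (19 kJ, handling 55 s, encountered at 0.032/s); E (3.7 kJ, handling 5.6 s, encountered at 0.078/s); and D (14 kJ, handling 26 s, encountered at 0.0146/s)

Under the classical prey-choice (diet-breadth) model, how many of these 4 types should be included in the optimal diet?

3

E/h in descending order: F 1.38, E 0.661, D 0.538, C 0.345 kJ/s. The optimal diet is the largest prefix of this list for which every included type satisfies E_i/h_i > R on the types above it.
Rate on top 1: 0.3028. E: 0.661 > 0.3028 → include.
Rate on top 2: 0.3937. D: 0.538 > 0.3937 → include.
Rate on top 3: 0.4199. C: 0.345 < 0.4199 → exclude; stop.
Optimal diet: F, E, D — 3 of 4 types.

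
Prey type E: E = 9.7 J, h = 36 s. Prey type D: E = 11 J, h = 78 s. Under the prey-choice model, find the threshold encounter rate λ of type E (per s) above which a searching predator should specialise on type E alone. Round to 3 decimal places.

The zero-one rule: include type D iff E₂/h₂ > λE₁/(1+λh₁). Equality gives the switch point.
λE₁h₂ = E₂ + λE₂h₁ ⇒ λ = E₂/(E₁h₂ − E₂h₁) = 11/(756.6 − 396) = 0.0305 per s.

0.031 per s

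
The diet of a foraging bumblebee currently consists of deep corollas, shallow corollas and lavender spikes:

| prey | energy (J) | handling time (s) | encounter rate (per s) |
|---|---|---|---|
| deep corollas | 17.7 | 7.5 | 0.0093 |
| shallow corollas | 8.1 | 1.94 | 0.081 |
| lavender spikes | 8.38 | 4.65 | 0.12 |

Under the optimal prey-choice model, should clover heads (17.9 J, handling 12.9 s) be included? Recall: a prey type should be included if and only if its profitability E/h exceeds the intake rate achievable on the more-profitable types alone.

Yes

Intake rate on the current diet: R = (0.0093×17.7 + 0.081×8.1 + 0.12×8.38) / (1 + 0.0093×7.5 + 0.081×1.94 + 0.12×4.65) = 1.826/1.785 = 1.023 J/s.
Profitability of clover heads: 17.9/12.9 = 1.388 J/s.
1.388 > 1.023, so adding clover heads raises the average — include it.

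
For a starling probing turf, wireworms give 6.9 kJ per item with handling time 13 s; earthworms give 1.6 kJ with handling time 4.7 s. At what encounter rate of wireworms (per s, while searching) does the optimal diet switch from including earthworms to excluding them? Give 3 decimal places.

0.138 per s

The zero-one rule: include earthworms iff E₂/h₂ > λE₁/(1+λh₁). Equality gives the switch point.
λE₁h₂ = E₂ + λE₂h₁ ⇒ λ = E₂/(E₁h₂ − E₂h₁) = 1.6/(32.43 − 20.8) = 0.1376 per s.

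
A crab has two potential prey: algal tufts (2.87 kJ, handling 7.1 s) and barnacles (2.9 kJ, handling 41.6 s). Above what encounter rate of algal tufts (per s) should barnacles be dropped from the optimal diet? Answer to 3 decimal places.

At the threshold, the rate on algal tufts alone equals the profitability of barnacles: λ·2.87/(1 + λ·7.1) = 2.9/41.6 = 0.06971.
Rearranging, λ(2.87 − 0.06971×7.1) = 0.06971, so λ = 0.06971/2.375 = 0.02935 per s.

0.029 per s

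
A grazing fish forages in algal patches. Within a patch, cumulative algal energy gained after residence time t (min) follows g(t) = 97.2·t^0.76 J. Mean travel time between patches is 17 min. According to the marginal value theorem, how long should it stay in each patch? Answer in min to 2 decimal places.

53.83 min

Optimal t* satisfies g'(t*) = g(t*)/(T + t*).
g'(t) = 0.76·97.2·t^-0.24. Setting 0.76·97.2·t^-0.24 = 97.2·t^0.76/(17+t) gives 0.76(17+t) = t, so 0.24·t = 0.76×17.
t* = 0.76×17/0.24 = 53.83 min.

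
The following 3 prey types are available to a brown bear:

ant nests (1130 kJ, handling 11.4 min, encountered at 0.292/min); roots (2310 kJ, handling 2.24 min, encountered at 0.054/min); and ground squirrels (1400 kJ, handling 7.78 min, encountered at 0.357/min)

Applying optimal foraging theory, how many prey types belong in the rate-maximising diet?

2

Profitabilities (E/h, kJ/min): roots 1.03e+03, ground squirrels 180, ant nests 99.1. Add prey in this order while the next type's profitability exceeds the intake rate on those already taken.
Rate on top 1: 111.3. ground squirrels: 180 > 111.3 → include.
Rate on top 2: 160.2. ant nests: 99.1 < 160.2 → exclude; stop.
Optimal diet: roots, ground squirrels — 2 of 3 types.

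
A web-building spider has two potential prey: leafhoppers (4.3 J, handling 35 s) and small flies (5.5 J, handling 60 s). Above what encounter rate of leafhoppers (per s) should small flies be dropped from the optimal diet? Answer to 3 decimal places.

0.084 per s

Drop small flies once their profitability E₂/h₂ falls below the rate achievable on leafhoppers alone: E₂/h₂ = λE₁/(1 + λh₁).
Solve for λ: λE₁h₂ = E₂(1 + λh₁) → λ(E₁h₂ − E₂h₁) = E₂ → λ = E₂/(E₁h₂ − E₂h₁).
λ = 5.5/(4.3×60 − 5.5×35) = 5.5/65.5 = 0.08397 per s.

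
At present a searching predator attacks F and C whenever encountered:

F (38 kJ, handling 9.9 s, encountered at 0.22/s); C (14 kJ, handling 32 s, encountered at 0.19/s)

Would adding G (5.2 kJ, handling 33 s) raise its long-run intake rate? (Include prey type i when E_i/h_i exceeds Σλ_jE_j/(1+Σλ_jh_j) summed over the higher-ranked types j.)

No

On F and C alone, R = ΣλE/(1+Σλh) = 11.02/9.258 = 1.19 kJ/s.
Profitability of G: 5.2/33 = 0.1576 kJ/s.
0.1576 < 1.19, so adding G would lower the average — exclude it.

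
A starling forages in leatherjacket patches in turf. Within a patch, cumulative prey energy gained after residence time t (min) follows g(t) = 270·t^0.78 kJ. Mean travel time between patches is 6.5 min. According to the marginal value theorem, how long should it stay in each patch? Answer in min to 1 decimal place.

23.0 min

Optimal t* satisfies g'(t*) = g(t*)/(T + t*).
g'(t) = 0.78·270·t^-0.22. Setting 0.78·270·t^-0.22 = 270·t^0.78/(6.5+t) gives 0.78(6.5+t) = t, so 0.22·t = 0.78×6.5.
t* = 0.78×6.5/0.22 = 23.05 min.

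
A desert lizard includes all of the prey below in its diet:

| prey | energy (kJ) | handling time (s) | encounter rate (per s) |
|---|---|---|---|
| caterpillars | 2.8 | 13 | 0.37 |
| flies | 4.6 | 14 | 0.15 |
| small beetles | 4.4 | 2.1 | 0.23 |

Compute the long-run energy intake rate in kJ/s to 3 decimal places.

R = (0.37×2.8 + 0.15×4.6 + 0.23×4.4) / (1 + 0.37×13 + 0.15×14 + 0.23×2.1) = 2.738/8.393 = 0.3262 kJ/s.

0.326 kJ/s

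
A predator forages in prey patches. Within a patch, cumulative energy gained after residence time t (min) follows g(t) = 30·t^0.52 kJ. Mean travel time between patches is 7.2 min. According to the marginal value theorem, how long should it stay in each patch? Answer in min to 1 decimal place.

7.8 min

Optimal t* satisfies g'(t*) = g(t*)/(T + t*).
g'(t) = 0.52·30·t^-0.48. Setting 0.52·30·t^-0.48 = 30·t^0.52/(7.2+t) gives 0.52(7.2+t) = t, so 0.48·t = 0.52×7.2.
t* = 0.52×7.2/0.48 = 7.8 min.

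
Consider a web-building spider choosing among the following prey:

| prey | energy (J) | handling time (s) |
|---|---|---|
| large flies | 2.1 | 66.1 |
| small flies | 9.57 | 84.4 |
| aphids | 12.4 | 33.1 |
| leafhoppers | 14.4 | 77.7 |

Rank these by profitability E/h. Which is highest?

aphids

In descending order of E/h:
aphids: 12.4/33.1 = 0.375 J/s
leafhoppers: 14.4/77.7 = 0.185 J/s
small flies: 9.57/84.4 = 0.113 J/s
large flies: 2.1/66.1 = 0.0318 J/s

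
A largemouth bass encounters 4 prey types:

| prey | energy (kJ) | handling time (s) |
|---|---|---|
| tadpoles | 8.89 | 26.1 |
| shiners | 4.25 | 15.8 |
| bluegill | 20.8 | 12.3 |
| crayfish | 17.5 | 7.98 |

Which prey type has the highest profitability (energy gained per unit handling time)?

crayfish

Profitability E/h (kJ/s): tadpoles = 8.89/26.1 = 0.341, shiners = 4.25/15.8 = 0.269, bluegill = 20.8/12.3 = 1.69, crayfish = 17.5/7.98 = 2.19.
Ranked: crayfish > bluegill > tadpoles > shiners.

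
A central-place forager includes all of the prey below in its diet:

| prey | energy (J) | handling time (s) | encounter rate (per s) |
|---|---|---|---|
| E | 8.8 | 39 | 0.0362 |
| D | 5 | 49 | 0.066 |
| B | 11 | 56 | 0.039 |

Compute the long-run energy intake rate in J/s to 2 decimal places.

R = (0.0362×8.8 + 0.066×5 + 0.039×11) / (1 + 0.0362×39 + 0.066×49 + 0.039×56) = 1.078/7.83 = 0.1376 J/s.

0.14 J/s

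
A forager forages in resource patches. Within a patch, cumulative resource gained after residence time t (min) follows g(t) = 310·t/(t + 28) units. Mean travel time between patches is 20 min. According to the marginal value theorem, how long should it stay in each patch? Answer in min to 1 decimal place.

23.7 min

By the marginal value theorem, leave when the instantaneous gain rate g'(t) equals the habitat-wide average g(t)/(T + t).
g'(t) = 310·28/(t + 28)². Setting 310·28/(t+28)² = 310t/[(t+28)(20+t)] gives 28(20+t) = t(t+28), so t² = 28×20 = 560.
t* = √560 = 23.66 min.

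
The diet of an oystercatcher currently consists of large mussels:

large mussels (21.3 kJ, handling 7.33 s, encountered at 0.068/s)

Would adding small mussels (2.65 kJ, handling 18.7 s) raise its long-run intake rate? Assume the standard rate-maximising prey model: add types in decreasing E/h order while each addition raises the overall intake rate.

No

On large mussels alone, R = ΣλE/(1+Σλh) = 1.448/1.498 = 0.9666 kJ/s.
Profitability of small mussels: 2.65/18.7 = 0.1417 kJ/s.
0.1417 < 0.9666, so adding small mussels would lower the average — exclude it.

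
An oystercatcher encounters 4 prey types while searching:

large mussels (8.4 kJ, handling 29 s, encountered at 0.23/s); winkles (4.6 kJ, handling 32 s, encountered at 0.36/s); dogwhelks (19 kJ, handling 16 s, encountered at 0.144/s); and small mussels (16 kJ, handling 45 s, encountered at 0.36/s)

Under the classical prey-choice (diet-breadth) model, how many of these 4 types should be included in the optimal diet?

1

Rank by E/h (kJ/s): dogwhelks 1.19, small mussels 0.356, large mussels 0.29, winkles 0.144. Include each in turn until the next type's E/h falls below the running intake rate.
Rate on top 1: 0.8281. small mussels: 0.356 < 0.8281 → exclude; stop.
Optimal diet: dogwhelks — 1 of 4 types.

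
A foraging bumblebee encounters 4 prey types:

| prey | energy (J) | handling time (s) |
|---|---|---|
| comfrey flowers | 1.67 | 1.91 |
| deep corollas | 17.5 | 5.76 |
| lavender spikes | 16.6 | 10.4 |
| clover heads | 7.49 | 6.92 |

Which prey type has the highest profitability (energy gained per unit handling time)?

In descending order of E/h:
deep corollas: 17.5/5.76 = 3.04 J/s
lavender spikes: 16.6/10.4 = 1.6 J/s
clover heads: 7.49/6.92 = 1.08 J/s
comfrey flowers: 1.67/1.91 = 0.874 J/s

deep corollas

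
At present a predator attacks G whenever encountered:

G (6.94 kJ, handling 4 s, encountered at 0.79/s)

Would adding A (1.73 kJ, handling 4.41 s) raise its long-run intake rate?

On G alone, R = ΣλE/(1+Σλh) = 5.483/4.16 = 1.318 kJ/s.
Profitability of A: 1.73/4.41 = 0.3923 kJ/s.
0.3923 < 1.318, so adding A would lower the average — exclude it.

No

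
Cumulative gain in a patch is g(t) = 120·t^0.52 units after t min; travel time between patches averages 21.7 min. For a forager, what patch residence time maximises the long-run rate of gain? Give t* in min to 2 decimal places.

Maximise g(t)/(T+t): set derivative to zero → g'(t)(T+t) = g(t).
g'(t) = 0.52·120·t^-0.48. Setting 0.52·120·t^-0.48 = 120·t^0.52/(21.7+t) gives 0.52(21.7+t) = t, so 0.48·t = 0.52×21.7.
t* = 0.52×21.7/0.48 = 23.51 min.

23.51 min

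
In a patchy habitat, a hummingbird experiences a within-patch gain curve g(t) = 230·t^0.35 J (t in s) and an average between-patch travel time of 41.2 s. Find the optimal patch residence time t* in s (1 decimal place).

Optimal t* satisfies g'(t*) = g(t*)/(T + t*).
g'(t) = 0.35·230·t^-0.65. Setting 0.35·230·t^-0.65 = 230·t^0.35/(41.2+t) gives 0.35(41.2+t) = t, so 0.65·t = 0.35×41.2.
t* = 0.35×41.2/0.65 = 22.18 s.

22.2 s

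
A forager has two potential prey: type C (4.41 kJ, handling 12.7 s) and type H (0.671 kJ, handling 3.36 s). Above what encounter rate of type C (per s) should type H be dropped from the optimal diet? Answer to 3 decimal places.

The zero-one rule: include type H iff E₂/h₂ > λE₁/(1+λh₁). Equality gives the switch point.
λE₁h₂ = E₂ + λE₂h₁ ⇒ λ = E₂/(E₁h₂ − E₂h₁) = 0.671/(14.82 − 8.522) = 0.1066 per s.

0.107 per s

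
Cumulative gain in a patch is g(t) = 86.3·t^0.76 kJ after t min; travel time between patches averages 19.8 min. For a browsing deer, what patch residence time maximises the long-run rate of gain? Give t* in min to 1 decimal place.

62.7 min

Maximise g(t)/(T+t): set derivative to zero → g'(t)(T+t) = g(t).
g'(t) = 0.76·86.3·t^-0.24. Setting 0.76·86.3·t^-0.24 = 86.3·t^0.76/(19.8+t) gives 0.76(19.8+t) = t, so 0.24·t = 0.76×19.8.
t* = 0.76×19.8/0.24 = 62.7 min.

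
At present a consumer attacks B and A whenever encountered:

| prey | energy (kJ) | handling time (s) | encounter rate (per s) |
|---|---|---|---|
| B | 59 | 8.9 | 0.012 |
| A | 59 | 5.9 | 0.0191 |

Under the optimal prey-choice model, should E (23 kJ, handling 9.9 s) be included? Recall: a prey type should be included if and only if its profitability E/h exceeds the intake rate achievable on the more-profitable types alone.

Yes

Current rate: (0.012×59 + 0.0191×59)/(1 + 0.012×8.9 + 0.0191×5.9) = 1.505 kJ/s.
Profitability of E: 23/9.9 = 2.323 kJ/s.
2.323 > 1.505, so adding E raises the average — include it.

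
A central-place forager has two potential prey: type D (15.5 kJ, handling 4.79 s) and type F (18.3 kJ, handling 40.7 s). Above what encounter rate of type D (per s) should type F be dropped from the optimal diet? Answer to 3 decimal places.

0.034 per s

Drop type F once their profitability E₂/h₂ falls below the rate achievable on type D alone: E₂/h₂ = λE₁/(1 + λh₁).
Solve for λ: λE₁h₂ = E₂(1 + λh₁) → λ(E₁h₂ − E₂h₁) = E₂ → λ = E₂/(E₁h₂ − E₂h₁).
λ = 18.3/(15.5×40.7 − 18.3×4.79) = 18.3/543.2 = 0.03369 per s.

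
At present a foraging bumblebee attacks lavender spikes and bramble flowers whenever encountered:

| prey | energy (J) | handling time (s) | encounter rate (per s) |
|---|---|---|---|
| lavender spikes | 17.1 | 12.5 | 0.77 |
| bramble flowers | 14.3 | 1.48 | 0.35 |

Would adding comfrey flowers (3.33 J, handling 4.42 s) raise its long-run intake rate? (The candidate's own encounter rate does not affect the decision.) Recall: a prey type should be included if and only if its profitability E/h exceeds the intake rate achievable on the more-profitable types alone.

No

On lavender spikes and bramble flowers alone, R = ΣλE/(1+Σλh) = 18.17/11.14 = 1.631 J/s.
Profitability of comfrey flowers: 3.33/4.42 = 0.7534 J/s.
0.7534 < 1.631, so adding comfrey flowers would lower the average — exclude it.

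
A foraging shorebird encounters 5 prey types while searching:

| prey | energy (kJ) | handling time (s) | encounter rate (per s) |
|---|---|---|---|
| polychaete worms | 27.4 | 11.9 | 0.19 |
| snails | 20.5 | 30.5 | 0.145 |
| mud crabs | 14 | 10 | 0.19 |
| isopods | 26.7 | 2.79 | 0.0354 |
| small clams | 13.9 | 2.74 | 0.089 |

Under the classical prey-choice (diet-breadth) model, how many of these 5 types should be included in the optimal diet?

3

Rank by E/h (kJ/s): isopods 9.57, small clams 5.07, polychaete worms 2.3, mud crabs 1.4, snails 0.672. Include each in turn until the next type's E/h falls below the running intake rate.
Rate on top 1: 0.8602. small clams: 5.07 > 0.8602 → include.
Rate on top 2: 1.625. polychaete worms: 2.3 > 1.625 → include.
Rate on top 3: 2.05. mud crabs: 1.4 < 2.05 → exclude; stop.
Optimal diet: isopods, small clams, polychaete worms — 3 of 5 types.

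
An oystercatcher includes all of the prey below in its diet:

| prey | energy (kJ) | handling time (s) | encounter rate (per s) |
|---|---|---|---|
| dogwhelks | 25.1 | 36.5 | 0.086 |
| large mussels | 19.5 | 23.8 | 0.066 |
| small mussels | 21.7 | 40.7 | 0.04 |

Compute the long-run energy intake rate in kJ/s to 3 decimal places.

R = (0.086×25.1 + 0.066×19.5 + 0.04×21.7) / (1 + 0.086×36.5 + 0.066×23.8 + 0.04×40.7) = 4.314/7.338 = 0.5879 kJ/s.

0.588 kJ/s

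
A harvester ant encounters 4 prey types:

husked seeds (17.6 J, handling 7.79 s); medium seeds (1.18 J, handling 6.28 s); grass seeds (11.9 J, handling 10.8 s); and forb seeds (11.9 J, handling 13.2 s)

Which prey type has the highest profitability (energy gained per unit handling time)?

Profitability E/h (J/s): husked seeds = 17.6/7.79 = 2.26, medium seeds = 1.18/6.28 = 0.188, grass seeds = 11.9/10.8 = 1.1, forb seeds = 11.9/13.2 = 0.902.
Ranked: husked seeds > grass seeds > forb seeds > medium seeds.

husked seeds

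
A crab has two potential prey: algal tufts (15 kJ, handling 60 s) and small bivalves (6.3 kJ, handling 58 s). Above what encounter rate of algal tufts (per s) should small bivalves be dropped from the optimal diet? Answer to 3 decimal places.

0.013 per s

Drop small bivalves once their profitability E₂/h₂ falls below the rate achievable on algal tufts alone: E₂/h₂ = λE₁/(1 + λh₁).
Solve for λ: λE₁h₂ = E₂(1 + λh₁) → λ(E₁h₂ − E₂h₁) = E₂ → λ = E₂/(E₁h₂ − E₂h₁).
λ = 6.3/(15×58 − 6.3×60) = 6.3/492 = 0.0128 per s.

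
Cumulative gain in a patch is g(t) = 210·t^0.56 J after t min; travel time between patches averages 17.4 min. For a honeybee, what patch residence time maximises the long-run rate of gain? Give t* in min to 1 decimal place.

Maximise g(t)/(T+t): set derivative to zero → g'(t)(T+t) = g(t).
g'(t) = 0.56·210·t^-0.44. Setting 0.56·210·t^-0.44 = 210·t^0.56/(17.4+t) gives 0.56(17.4+t) = t, so 0.44·t = 0.56×17.4.
t* = 0.56×17.4/0.44 = 22.15 min.

22.1 min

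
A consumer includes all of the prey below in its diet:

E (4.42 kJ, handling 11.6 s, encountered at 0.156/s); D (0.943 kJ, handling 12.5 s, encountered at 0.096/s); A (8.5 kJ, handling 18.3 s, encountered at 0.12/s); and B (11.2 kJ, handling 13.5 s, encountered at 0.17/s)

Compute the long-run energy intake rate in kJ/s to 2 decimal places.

R = (0.156×4.42 + 0.096×0.943 + 0.12×8.5 + 0.17×11.2) / (1 + 0.156×11.6 + 0.096×12.5 + 0.12×18.3 + 0.17×13.5) = 3.704/8.501 = 0.4357 kJ/s.

0.44 kJ/s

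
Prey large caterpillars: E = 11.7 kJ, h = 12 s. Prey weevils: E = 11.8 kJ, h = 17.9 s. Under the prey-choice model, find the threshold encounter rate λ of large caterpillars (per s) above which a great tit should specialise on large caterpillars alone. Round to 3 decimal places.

0.174 per s

At the threshold, the rate on large caterpillars alone equals the profitability of weevils: λ·11.7/(1 + λ·12) = 11.8/17.9 = 0.6592.
Rearranging, λ(11.7 − 0.6592×12) = 0.6592, so λ = 0.6592/3.789 = 0.174 per s.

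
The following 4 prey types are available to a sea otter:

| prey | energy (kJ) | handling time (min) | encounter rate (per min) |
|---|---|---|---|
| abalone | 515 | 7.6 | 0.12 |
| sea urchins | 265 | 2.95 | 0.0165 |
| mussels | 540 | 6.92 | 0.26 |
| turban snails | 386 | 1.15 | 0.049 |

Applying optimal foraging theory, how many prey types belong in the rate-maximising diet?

4

Rank by E/h (kJ/min): turban snails 336, sea urchins 89.8, mussels 78, abalone 67.8. Include each in turn until the next type's E/h falls below the running intake rate.
Rate on top 1: 17.91. sea urchins: 89.8 > 17.91 → include.
Rate on top 2: 21.07. mussels: 78 > 21.07 → include.
Rate on top 3: 56.36. abalone: 67.8 > 56.36 → include.
Optimal diet: turban snails, sea urchins, mussels, abalone — 4 of 4 types.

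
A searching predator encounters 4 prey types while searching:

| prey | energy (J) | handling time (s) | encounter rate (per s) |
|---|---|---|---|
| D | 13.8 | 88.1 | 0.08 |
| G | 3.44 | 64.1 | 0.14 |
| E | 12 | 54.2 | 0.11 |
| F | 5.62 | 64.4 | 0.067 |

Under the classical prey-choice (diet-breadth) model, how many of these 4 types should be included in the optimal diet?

Profitabilities (E/h, J/s): E 0.221, D 0.157, F 0.0873, G 0.0537. Add prey in this order while the next type's profitability exceeds the intake rate on those already taken.
Rate on top 1: 0.1896. D: 0.157 < 0.1896 → exclude; stop.
Optimal diet: E — 1 of 4 types.

1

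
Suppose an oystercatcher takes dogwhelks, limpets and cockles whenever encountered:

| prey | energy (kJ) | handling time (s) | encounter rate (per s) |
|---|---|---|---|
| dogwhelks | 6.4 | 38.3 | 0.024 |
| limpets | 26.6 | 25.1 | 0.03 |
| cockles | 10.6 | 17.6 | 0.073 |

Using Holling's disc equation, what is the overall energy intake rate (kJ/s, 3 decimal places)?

0.436 kJ/s

R = (0.024×6.4 + 0.03×26.6 + 0.073×10.6) / (1 + 0.024×38.3 + 0.03×25.1 + 0.073×17.6) = 1.725/3.957 = 0.436 kJ/s.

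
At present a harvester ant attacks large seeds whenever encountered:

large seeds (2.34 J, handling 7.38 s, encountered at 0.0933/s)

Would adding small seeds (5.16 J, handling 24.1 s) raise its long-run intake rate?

Yes

Current rate: (0.0933×2.34)/(1 + 0.0933×7.38) = 0.1293 J/s.
Profitability of small seeds: 5.16/24.1 = 0.2141 J/s.
0.2141 > 0.1293, so adding small seeds raises the average — include it.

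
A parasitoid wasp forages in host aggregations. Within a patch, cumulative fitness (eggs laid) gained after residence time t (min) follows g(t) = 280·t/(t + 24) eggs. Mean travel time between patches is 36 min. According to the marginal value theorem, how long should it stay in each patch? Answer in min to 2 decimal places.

Optimal t* satisfies g'(t*) = g(t*)/(T + t*).
g'(t) = 280·24/(t + 24)². Setting 280·24/(t+24)² = 280t/[(t+24)(36+t)] gives 24(36+t) = t(t+24), so t² = 24×36 = 864.
t* = √864 = 29.39 min.

29.39 min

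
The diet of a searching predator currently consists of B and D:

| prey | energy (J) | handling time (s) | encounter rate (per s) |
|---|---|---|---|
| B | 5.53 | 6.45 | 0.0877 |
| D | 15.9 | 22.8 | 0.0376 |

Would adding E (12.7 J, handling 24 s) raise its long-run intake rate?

Yes

On B and D alone, R = ΣλE/(1+Σλh) = 1.083/2.423 = 0.4469 J/s.
E: E/h = 12.7/24 = 0.5292 J/s.
0.5292 > 0.4469, so adding E raises the average — include it.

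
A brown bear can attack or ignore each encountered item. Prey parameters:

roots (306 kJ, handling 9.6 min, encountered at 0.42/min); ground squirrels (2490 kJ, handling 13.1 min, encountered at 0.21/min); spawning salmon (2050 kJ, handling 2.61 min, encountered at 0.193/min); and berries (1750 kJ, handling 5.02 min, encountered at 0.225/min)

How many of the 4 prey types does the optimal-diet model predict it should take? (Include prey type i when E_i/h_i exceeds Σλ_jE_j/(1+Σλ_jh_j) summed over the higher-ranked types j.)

Profitabilities (E/h, kJ/min): spawning salmon 785, berries 349, ground squirrels 190, roots 31.9. Add prey in this order while the next type's profitability exceeds the intake rate on those already taken.
Rate on top 1: 263.1. berries: 349 > 263.1 → include.
Rate on top 2: 299.8. ground squirrels: 190 < 299.8 → exclude; stop.
Optimal diet: spawning salmon, berries — 2 of 4 types.

2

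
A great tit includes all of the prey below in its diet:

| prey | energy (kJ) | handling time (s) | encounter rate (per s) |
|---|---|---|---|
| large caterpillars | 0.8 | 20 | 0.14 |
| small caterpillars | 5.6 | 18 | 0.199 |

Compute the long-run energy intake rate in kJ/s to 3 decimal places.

0.166 kJ/s

R = Σλ_iE_i / (1 + Σλ_ih_i)
Numerator: 0.14×0.8 + 0.199×5.6 = 1.226
Denominator: 1 + 0.14×20 + 0.199×18 = 7.382
R = 1.226/7.382 = 0.1661 kJ/s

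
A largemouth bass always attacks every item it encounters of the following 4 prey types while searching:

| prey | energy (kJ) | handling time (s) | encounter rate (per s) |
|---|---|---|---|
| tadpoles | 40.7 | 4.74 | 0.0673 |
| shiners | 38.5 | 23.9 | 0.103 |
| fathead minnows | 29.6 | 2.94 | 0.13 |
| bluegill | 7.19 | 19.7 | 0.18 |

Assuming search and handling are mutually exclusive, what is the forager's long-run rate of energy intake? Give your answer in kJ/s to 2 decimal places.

1.54 kJ/s

R = Σλ_iE_i / (1 + Σλ_ih_i)
Numerator: 0.0673×40.7 + 0.103×38.5 + 0.13×29.6 + 0.18×7.19 = 11.85
Denominator: 1 + 0.0673×4.74 + 0.103×23.9 + 0.13×2.94 + 0.18×19.7 = 7.709
R = 11.85/7.709 = 1.537 kJ/s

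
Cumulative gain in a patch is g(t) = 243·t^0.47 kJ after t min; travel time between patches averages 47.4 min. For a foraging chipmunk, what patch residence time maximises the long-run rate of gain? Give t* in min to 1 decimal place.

By the marginal value theorem, leave when the instantaneous gain rate g'(t) equals the habitat-wide average g(t)/(T + t).
g'(t) = 0.47·243·t^-0.53. Setting 0.47·243·t^-0.53 = 243·t^0.47/(47.4+t) gives 0.47(47.4+t) = t, so 0.53·t = 0.47×47.4.
t* = 0.47×47.4/0.53 = 42.03 min.

42.0 min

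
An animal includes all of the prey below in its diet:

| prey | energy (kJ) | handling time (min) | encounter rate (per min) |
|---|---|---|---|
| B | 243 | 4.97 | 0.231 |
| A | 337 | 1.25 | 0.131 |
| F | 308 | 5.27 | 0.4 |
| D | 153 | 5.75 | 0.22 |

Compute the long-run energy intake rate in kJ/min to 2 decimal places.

R = (0.231×243 + 0.131×337 + 0.4×308 + 0.22×153) / (1 + 0.231×4.97 + 0.131×1.25 + 0.4×5.27 + 0.22×5.75) = 257.1/5.685 = 45.23 kJ/min.

45.23 kJ/min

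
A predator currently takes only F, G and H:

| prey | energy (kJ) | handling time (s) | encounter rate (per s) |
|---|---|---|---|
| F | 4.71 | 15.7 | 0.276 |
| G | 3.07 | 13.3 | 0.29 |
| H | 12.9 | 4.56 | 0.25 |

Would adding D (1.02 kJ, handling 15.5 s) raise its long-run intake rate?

Current rate: (0.276×4.71 + 0.29×3.07 + 0.25×12.9)/(1 + 0.276×15.7 + 0.29×13.3 + 0.25×4.56) = 0.5242 kJ/s.
D: E/h = 1.02/15.5 = 0.06581 kJ/s.
0.06581 < 0.5242, so adding D would lower the average — exclude it.

No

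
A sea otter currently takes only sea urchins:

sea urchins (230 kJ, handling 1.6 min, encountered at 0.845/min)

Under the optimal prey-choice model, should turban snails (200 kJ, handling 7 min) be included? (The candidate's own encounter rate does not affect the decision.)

No

Intake rate on the current diet: R = (0.845×230) / (1 + 0.845×1.6) = 194.3/2.352 = 82.63 kJ/min.
turban snails: E/h = 200/7 = 28.57 kJ/min.
28.57 < 82.63, so adding turban snails would lower the average — exclude it.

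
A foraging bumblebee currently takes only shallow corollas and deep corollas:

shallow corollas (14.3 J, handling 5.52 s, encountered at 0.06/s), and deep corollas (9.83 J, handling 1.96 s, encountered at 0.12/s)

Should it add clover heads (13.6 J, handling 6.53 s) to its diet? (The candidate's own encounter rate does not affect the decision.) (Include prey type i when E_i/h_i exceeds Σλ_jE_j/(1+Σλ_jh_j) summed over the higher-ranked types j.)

Current rate: (0.06×14.3 + 0.12×9.83)/(1 + 0.06×5.52 + 0.12×1.96) = 1.301 J/s.
Profitability of clover heads: 13.6/6.53 = 2.083 J/s.
2.083 > 1.301, so adding clover heads raises the average — include it.

Yes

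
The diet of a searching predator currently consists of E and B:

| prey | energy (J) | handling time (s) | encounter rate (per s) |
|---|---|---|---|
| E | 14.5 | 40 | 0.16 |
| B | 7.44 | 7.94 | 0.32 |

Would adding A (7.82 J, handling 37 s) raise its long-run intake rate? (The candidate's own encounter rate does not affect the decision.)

On E and B alone, R = ΣλE/(1+Σλh) = 4.701/9.941 = 0.4729 J/s.
A: E/h = 7.82/37 = 0.2114 J/s.
0.2114 < 0.4729, so adding A would lower the average — exclude it.

No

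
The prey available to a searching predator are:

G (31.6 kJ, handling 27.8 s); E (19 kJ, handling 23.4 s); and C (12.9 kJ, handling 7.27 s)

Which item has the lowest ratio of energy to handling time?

Profitability E/h (kJ/s): G = 31.6/27.8 = 1.14, E = 19/23.4 = 0.812, C = 12.9/7.27 = 1.77.
Ranked: C > G > E.

E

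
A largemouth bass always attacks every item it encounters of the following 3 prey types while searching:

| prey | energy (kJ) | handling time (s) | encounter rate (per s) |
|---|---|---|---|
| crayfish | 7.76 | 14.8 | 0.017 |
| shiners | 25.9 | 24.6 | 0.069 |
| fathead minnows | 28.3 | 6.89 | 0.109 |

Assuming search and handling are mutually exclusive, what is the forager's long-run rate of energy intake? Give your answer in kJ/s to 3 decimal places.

R = (0.017×7.76 + 0.069×25.9 + 0.109×28.3) / (1 + 0.017×14.8 + 0.069×24.6 + 0.109×6.89) = 5.004/3.7 = 1.352 kJ/s.

1.352 kJ/s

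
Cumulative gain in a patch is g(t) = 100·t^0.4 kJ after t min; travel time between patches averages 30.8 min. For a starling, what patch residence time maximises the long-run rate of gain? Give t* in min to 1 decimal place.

20.5 min

By the marginal value theorem, leave when the instantaneous gain rate g'(t) equals the habitat-wide average g(t)/(T + t).
g'(t) = 0.4·100·t^-0.6. Setting 0.4·100·t^-0.6 = 100·t^0.4/(30.8+t) gives 0.4(30.8+t) = t, so 0.60·t = 0.4×30.8.
t* = 0.4×30.8/0.60 = 20.53 min.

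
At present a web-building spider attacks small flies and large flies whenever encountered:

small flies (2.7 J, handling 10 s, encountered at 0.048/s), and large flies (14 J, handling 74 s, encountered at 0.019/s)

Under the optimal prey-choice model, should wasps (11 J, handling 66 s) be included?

Yes

On small flies and large flies alone, R = ΣλE/(1+Σλh) = 0.3956/2.886 = 0.1371 J/s.
Profitability of wasps: 11/66 = 0.1667 J/s.
Since 0.1667 > R, including wasps increases the long-run rate.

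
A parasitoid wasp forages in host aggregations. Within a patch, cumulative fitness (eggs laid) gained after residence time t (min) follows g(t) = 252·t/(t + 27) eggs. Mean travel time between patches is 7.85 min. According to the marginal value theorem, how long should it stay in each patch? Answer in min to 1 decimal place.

14.6 min

By the marginal value theorem, leave when the instantaneous gain rate g'(t) equals the habitat-wide average g(t)/(T + t).
g'(t) = 252·27/(t + 27)². Setting 252·27/(t+27)² = 252t/[(t+27)(7.85+t)] gives 27(7.85+t) = t(t+27), so t² = 27×7.85 = 211.9.
t* = √211.9 = 14.56 min.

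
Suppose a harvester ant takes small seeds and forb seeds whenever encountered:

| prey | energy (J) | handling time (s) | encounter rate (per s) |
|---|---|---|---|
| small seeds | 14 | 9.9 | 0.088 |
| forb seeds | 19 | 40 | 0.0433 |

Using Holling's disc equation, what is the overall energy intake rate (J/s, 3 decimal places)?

Energy encountered per unit search time: 0.088×14 + 0.0433×19 = 2.055 J/s.
Handling time per unit search time: 0.088×9.9 + 0.0433×40 = 2.603.
Rate = 2.055/(1 + 2.603) = 0.5702 J/s.

0.570 J/s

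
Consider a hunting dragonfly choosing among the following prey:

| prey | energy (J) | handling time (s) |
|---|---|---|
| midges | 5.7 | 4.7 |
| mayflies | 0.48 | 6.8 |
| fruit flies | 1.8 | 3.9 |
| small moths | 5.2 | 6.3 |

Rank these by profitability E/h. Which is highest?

Profitability E/h (J/s): midges = 5.7/4.7 = 1.21, mayflies = 0.48/6.8 = 0.0706, fruit flies = 1.8/3.9 = 0.462, small moths = 5.2/6.3 = 0.825.
Ranked: midges > small moths > fruit flies > mayflies.

midges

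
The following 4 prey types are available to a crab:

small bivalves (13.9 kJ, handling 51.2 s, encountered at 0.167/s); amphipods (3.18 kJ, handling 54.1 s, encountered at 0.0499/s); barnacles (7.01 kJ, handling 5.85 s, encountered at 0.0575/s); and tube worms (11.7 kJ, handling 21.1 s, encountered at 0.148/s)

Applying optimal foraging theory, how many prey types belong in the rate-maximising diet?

Profitabilities (E/h, kJ/s): barnacles 1.2, tube worms 0.555, small bivalves 0.271, amphipods 0.0588. Add prey in this order while the next type's profitability exceeds the intake rate on those already taken.
Rate on top 1: 0.3016. tube worms: 0.555 > 0.3016 → include.
Rate on top 2: 0.4787. small bivalves: 0.271 < 0.4787 → exclude; stop.
Optimal diet: barnacles, tube worms — 2 of 4 types.

2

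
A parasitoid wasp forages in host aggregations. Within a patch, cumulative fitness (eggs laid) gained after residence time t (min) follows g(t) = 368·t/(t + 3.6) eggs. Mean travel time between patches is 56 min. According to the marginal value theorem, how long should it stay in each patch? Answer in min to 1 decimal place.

Maximise g(t)/(T+t): set derivative to zero → g'(t)(T+t) = g(t).
g'(t) = 368·3.6/(t + 3.6)². Setting 368·3.6/(t+3.6)² = 368t/[(t+3.6)(56+t)] gives 3.6(56+t) = t(t+3.6), so t² = 3.6×56 = 201.6.
t* = √201.6 = 14.2 min.

14.2 min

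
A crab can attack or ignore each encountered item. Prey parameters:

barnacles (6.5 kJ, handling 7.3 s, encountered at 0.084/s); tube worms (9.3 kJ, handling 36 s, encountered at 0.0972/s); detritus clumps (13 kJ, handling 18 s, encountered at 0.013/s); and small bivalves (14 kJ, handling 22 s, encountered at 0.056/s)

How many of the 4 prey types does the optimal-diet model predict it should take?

E/h in descending order: barnacles 0.89, detritus clumps 0.722, small bivalves 0.636, tube worms 0.258 kJ/s. The optimal diet is the largest prefix of this list for which every included type satisfies E_i/h_i > R on the types above it.
Rate on top 1: 0.3385. detritus clumps: 0.722 > 0.3385 → include.
Rate on top 2: 0.3871. small bivalves: 0.636 > 0.3871 → include.
Rate on top 3: 0.4868. tube worms: 0.258 < 0.4868 → exclude; stop.
Optimal diet: barnacles, detritus clumps, small bivalves — 3 of 4 types.

3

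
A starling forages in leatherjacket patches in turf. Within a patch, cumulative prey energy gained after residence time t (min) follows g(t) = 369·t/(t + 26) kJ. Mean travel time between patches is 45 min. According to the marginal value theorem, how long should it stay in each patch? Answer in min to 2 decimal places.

34.21 min

Maximise g(t)/(T+t): set derivative to zero → g'(t)(T+t) = g(t).
g'(t) = 369·26/(t + 26)². Setting 369·26/(t+26)² = 369t/[(t+26)(45+t)] gives 26(45+t) = t(t+26), so t² = 26×45 = 1170.
t* = √1170 = 34.21 min.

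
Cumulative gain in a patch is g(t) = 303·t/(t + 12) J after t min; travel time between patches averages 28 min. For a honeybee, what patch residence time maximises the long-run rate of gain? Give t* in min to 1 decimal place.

Optimal t* satisfies g'(t*) = g(t*)/(T + t*).
g'(t) = 303·12/(t + 12)². Setting 303·12/(t+12)² = 303t/[(t+12)(28+t)] gives 12(28+t) = t(t+12), so t² = 12×28 = 336.
t* = √336 = 18.33 min.

18.3 min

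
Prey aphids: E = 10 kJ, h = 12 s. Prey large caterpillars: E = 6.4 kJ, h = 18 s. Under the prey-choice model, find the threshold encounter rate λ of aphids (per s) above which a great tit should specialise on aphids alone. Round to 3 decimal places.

0.062 per s

The zero-one rule: include large caterpillars iff E₂/h₂ > λE₁/(1+λh₁). Equality gives the switch point.
λE₁h₂ = E₂ + λE₂h₁ ⇒ λ = E₂/(E₁h₂ − E₂h₁) = 6.4/(180 − 76.8) = 0.06202 per s.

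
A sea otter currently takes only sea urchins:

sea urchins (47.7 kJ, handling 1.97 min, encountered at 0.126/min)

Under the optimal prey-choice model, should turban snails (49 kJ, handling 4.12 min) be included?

Intake rate on the current diet: R = (0.126×47.7) / (1 + 0.126×1.97) = 6.01/1.248 = 4.815 kJ/min.
turban snails: E/h = 49/4.12 = 11.89 kJ/min.
Since 11.89 > R, including turban snails increases the long-run rate.

Yes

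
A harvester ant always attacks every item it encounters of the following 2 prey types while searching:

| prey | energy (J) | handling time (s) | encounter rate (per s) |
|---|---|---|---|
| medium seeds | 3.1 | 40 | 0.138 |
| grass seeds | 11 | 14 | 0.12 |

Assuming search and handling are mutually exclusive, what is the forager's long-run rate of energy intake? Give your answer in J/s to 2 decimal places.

Energy encountered per unit search time: 0.138×3.1 + 0.12×11 = 1.748 J/s.
Handling time per unit search time: 0.138×40 + 0.12×14 = 7.2.
Rate = 1.748/(1 + 7.2) = 0.2131 J/s.

0.21 J/s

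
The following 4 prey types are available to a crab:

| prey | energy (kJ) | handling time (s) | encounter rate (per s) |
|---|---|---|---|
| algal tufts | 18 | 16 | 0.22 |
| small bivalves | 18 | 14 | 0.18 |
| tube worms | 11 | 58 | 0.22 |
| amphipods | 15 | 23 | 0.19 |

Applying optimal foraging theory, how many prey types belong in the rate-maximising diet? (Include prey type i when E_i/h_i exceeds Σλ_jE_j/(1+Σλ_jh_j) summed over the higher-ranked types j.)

Rank by E/h (kJ/s): small bivalves 1.29, algal tufts 1.12, amphipods 0.652, tube worms 0.19. Include each in turn until the next type's E/h falls below the running intake rate.
Rate on top 1: 0.9205. algal tufts: 1.12 > 0.9205 → include.
Rate on top 2: 1.023. amphipods: 0.652 < 1.023 → exclude; stop.
Optimal diet: small bivalves, algal tufts — 2 of 4 types.

2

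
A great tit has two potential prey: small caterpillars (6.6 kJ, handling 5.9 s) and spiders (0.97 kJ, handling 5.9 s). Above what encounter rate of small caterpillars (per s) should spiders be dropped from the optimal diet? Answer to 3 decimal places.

0.029 per s

At the threshold, the rate on small caterpillars alone equals the profitability of spiders: λ·6.6/(1 + λ·5.9) = 0.97/5.9 = 0.1644.
Rearranging, λ(6.6 − 0.1644×5.9) = 0.1644, so λ = 0.1644/5.63 = 0.0292 per s.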